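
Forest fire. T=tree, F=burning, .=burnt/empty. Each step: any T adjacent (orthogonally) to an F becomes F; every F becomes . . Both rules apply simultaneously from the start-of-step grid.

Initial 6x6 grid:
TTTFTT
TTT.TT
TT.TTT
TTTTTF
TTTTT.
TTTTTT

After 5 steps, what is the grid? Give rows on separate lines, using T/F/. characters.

Step 1: 4 trees catch fire, 2 burn out
  TTF.FT
  TTT.TT
  TT.TTF
  TTTTF.
  TTTTT.
  TTTTTT
Step 2: 8 trees catch fire, 4 burn out
  TF...F
  TTF.FF
  TT.TF.
  TTTF..
  TTTTF.
  TTTTTT
Step 3: 6 trees catch fire, 8 burn out
  F.....
  TF....
  TT.F..
  TTF...
  TTTF..
  TTTTFT
Step 4: 6 trees catch fire, 6 burn out
  ......
  F.....
  TF....
  TF....
  TTF...
  TTTF.F
Step 5: 4 trees catch fire, 6 burn out
  ......
  ......
  F.....
  F.....
  TF....
  TTF...

......
......
F.....
F.....
TF....
TTF...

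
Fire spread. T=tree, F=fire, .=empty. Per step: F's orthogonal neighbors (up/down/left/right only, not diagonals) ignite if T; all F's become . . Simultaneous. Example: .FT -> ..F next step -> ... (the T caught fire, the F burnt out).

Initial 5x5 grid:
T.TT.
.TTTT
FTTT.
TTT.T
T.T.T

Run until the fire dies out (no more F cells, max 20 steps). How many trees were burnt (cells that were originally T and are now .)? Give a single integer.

Answer: 14

Derivation:
Step 1: +2 fires, +1 burnt (F count now 2)
Step 2: +4 fires, +2 burnt (F count now 4)
Step 3: +3 fires, +4 burnt (F count now 3)
Step 4: +3 fires, +3 burnt (F count now 3)
Step 5: +2 fires, +3 burnt (F count now 2)
Step 6: +0 fires, +2 burnt (F count now 0)
Fire out after step 6
Initially T: 17, now '.': 22
Total burnt (originally-T cells now '.'): 14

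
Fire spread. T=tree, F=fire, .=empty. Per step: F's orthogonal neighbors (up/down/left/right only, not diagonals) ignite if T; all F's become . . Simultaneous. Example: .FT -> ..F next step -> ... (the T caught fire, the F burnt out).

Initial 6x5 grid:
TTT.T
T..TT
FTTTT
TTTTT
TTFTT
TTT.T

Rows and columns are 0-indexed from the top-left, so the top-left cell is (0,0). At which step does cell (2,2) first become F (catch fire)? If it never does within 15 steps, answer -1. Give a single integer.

Step 1: cell (2,2)='T' (+7 fires, +2 burnt)
Step 2: cell (2,2)='F' (+7 fires, +7 burnt)
  -> target ignites at step 2
Step 3: cell (2,2)='.' (+5 fires, +7 burnt)
Step 4: cell (2,2)='.' (+3 fires, +5 burnt)
Step 5: cell (2,2)='.' (+1 fires, +3 burnt)
Step 6: cell (2,2)='.' (+1 fires, +1 burnt)
Step 7: cell (2,2)='.' (+0 fires, +1 burnt)
  fire out at step 7

2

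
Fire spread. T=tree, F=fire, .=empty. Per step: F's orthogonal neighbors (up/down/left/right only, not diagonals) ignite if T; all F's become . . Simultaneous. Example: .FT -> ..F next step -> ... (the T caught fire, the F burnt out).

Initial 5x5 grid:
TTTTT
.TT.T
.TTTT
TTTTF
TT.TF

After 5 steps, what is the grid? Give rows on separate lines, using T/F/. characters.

Step 1: 3 trees catch fire, 2 burn out
  TTTTT
  .TT.T
  .TTTF
  TTTF.
  TT.F.
Step 2: 3 trees catch fire, 3 burn out
  TTTTT
  .TT.F
  .TTF.
  TTF..
  TT...
Step 3: 3 trees catch fire, 3 burn out
  TTTTF
  .TT..
  .TF..
  TF...
  TT...
Step 4: 5 trees catch fire, 3 burn out
  TTTF.
  .TF..
  .F...
  F....
  TF...
Step 5: 3 trees catch fire, 5 burn out
  TTF..
  .F...
  .....
  .....
  F....

TTF..
.F...
.....
.....
F....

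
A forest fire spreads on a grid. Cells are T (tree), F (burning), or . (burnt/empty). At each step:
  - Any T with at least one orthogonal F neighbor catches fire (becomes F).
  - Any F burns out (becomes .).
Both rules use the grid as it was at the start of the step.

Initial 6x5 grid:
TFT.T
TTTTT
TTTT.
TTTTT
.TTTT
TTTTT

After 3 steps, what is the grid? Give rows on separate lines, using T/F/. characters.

Step 1: 3 trees catch fire, 1 burn out
  F.F.T
  TFTTT
  TTTT.
  TTTTT
  .TTTT
  TTTTT
Step 2: 3 trees catch fire, 3 burn out
  ....T
  F.FTT
  TFTT.
  TTTTT
  .TTTT
  TTTTT
Step 3: 4 trees catch fire, 3 burn out
  ....T
  ...FT
  F.FT.
  TFTTT
  .TTTT
  TTTTT

....T
...FT
F.FT.
TFTTT
.TTTT
TTTTT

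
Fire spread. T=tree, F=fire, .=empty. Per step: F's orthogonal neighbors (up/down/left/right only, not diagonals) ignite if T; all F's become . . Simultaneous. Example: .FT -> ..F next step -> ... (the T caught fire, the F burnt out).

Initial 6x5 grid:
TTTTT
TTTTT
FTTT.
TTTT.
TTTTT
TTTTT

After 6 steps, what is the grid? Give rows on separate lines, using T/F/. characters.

Step 1: 3 trees catch fire, 1 burn out
  TTTTT
  FTTTT
  .FTT.
  FTTT.
  TTTTT
  TTTTT
Step 2: 5 trees catch fire, 3 burn out
  FTTTT
  .FTTT
  ..FT.
  .FTT.
  FTTTT
  TTTTT
Step 3: 6 trees catch fire, 5 burn out
  .FTTT
  ..FTT
  ...F.
  ..FT.
  .FTTT
  FTTTT
Step 4: 5 trees catch fire, 6 burn out
  ..FTT
  ...FT
  .....
  ...F.
  ..FTT
  .FTTT
Step 5: 4 trees catch fire, 5 burn out
  ...FT
  ....F
  .....
  .....
  ...FT
  ..FTT
Step 6: 3 trees catch fire, 4 burn out
  ....F
  .....
  .....
  .....
  ....F
  ...FT

....F
.....
.....
.....
....F
...FT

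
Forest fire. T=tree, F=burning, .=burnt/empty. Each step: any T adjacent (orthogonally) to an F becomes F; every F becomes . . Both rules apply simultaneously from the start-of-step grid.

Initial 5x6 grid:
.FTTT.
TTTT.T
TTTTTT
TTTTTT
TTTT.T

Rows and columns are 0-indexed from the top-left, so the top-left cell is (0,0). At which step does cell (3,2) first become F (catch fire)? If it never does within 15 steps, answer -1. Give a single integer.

Step 1: cell (3,2)='T' (+2 fires, +1 burnt)
Step 2: cell (3,2)='T' (+4 fires, +2 burnt)
Step 3: cell (3,2)='T' (+5 fires, +4 burnt)
Step 4: cell (3,2)='F' (+4 fires, +5 burnt)
  -> target ignites at step 4
Step 5: cell (3,2)='.' (+4 fires, +4 burnt)
Step 6: cell (3,2)='.' (+3 fires, +4 burnt)
Step 7: cell (3,2)='.' (+2 fires, +3 burnt)
Step 8: cell (3,2)='.' (+1 fires, +2 burnt)
Step 9: cell (3,2)='.' (+0 fires, +1 burnt)
  fire out at step 9

4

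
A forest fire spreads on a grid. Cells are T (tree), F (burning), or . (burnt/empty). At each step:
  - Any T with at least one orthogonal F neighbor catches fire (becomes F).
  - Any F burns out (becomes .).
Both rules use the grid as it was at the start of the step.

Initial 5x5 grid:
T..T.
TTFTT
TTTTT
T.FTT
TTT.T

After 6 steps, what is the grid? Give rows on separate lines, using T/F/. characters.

Step 1: 5 trees catch fire, 2 burn out
  T..T.
  TF.FT
  TTFTT
  T..FT
  TTF.T
Step 2: 7 trees catch fire, 5 burn out
  T..F.
  F...F
  TF.FT
  T...F
  TF..T
Step 3: 5 trees catch fire, 7 burn out
  F....
  .....
  F...F
  T....
  F...F
Step 4: 1 trees catch fire, 5 burn out
  .....
  .....
  .....
  F....
  .....
Step 5: 0 trees catch fire, 1 burn out
  .....
  .....
  .....
  .....
  .....
Step 6: 0 trees catch fire, 0 burn out
  .....
  .....
  .....
  .....
  .....

.....
.....
.....
.....
.....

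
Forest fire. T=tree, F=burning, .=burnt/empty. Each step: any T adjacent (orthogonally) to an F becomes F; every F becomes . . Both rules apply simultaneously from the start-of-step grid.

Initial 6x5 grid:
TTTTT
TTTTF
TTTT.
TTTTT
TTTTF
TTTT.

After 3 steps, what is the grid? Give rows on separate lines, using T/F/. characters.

Step 1: 4 trees catch fire, 2 burn out
  TTTTF
  TTTF.
  TTTT.
  TTTTF
  TTTF.
  TTTT.
Step 2: 6 trees catch fire, 4 burn out
  TTTF.
  TTF..
  TTTF.
  TTTF.
  TTF..
  TTTF.
Step 3: 6 trees catch fire, 6 burn out
  TTF..
  TF...
  TTF..
  TTF..
  TF...
  TTF..

TTF..
TF...
TTF..
TTF..
TF...
TTF..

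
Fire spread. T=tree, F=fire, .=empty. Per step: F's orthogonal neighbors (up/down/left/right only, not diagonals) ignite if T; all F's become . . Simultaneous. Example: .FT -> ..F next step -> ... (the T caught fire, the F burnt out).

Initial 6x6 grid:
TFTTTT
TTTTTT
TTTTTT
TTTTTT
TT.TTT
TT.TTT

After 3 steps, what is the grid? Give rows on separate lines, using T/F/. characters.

Step 1: 3 trees catch fire, 1 burn out
  F.FTTT
  TFTTTT
  TTTTTT
  TTTTTT
  TT.TTT
  TT.TTT
Step 2: 4 trees catch fire, 3 burn out
  ...FTT
  F.FTTT
  TFTTTT
  TTTTTT
  TT.TTT
  TT.TTT
Step 3: 5 trees catch fire, 4 burn out
  ....FT
  ...FTT
  F.FTTT
  TFTTTT
  TT.TTT
  TT.TTT

....FT
...FTT
F.FTTT
TFTTTT
TT.TTT
TT.TTT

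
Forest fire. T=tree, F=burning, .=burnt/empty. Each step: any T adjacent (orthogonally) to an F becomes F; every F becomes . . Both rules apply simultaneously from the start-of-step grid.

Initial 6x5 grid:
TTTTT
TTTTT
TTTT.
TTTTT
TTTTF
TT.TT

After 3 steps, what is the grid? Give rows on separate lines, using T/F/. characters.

Step 1: 3 trees catch fire, 1 burn out
  TTTTT
  TTTTT
  TTTT.
  TTTTF
  TTTF.
  TT.TF
Step 2: 3 trees catch fire, 3 burn out
  TTTTT
  TTTTT
  TTTT.
  TTTF.
  TTF..
  TT.F.
Step 3: 3 trees catch fire, 3 burn out
  TTTTT
  TTTTT
  TTTF.
  TTF..
  TF...
  TT...

TTTTT
TTTTT
TTTF.
TTF..
TF...
TT...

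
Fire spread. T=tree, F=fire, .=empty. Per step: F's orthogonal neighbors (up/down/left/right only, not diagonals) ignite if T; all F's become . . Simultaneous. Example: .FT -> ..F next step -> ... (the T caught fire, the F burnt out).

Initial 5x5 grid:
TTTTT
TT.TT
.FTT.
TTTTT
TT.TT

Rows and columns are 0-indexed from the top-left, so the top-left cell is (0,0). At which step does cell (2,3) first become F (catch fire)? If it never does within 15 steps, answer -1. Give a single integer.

Step 1: cell (2,3)='T' (+3 fires, +1 burnt)
Step 2: cell (2,3)='F' (+6 fires, +3 burnt)
  -> target ignites at step 2
Step 3: cell (2,3)='.' (+5 fires, +6 burnt)
Step 4: cell (2,3)='.' (+4 fires, +5 burnt)
Step 5: cell (2,3)='.' (+2 fires, +4 burnt)
Step 6: cell (2,3)='.' (+0 fires, +2 burnt)
  fire out at step 6

2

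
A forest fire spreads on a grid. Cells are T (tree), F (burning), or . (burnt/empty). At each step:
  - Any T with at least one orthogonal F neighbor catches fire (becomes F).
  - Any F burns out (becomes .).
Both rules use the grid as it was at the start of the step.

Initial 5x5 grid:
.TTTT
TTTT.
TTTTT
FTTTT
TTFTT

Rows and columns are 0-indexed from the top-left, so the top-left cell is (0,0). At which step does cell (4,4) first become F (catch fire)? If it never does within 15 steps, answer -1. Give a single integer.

Step 1: cell (4,4)='T' (+6 fires, +2 burnt)
Step 2: cell (4,4)='F' (+5 fires, +6 burnt)
  -> target ignites at step 2
Step 3: cell (4,4)='.' (+4 fires, +5 burnt)
Step 4: cell (4,4)='.' (+4 fires, +4 burnt)
Step 5: cell (4,4)='.' (+1 fires, +4 burnt)
Step 6: cell (4,4)='.' (+1 fires, +1 burnt)
Step 7: cell (4,4)='.' (+0 fires, +1 burnt)
  fire out at step 7

2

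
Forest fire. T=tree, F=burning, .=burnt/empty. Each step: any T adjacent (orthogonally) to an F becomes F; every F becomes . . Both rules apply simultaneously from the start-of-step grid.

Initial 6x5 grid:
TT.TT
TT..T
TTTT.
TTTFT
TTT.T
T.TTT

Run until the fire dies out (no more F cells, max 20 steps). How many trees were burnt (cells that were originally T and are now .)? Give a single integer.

Step 1: +3 fires, +1 burnt (F count now 3)
Step 2: +4 fires, +3 burnt (F count now 4)
Step 3: +5 fires, +4 burnt (F count now 5)
Step 4: +4 fires, +5 burnt (F count now 4)
Step 5: +3 fires, +4 burnt (F count now 3)
Step 6: +1 fires, +3 burnt (F count now 1)
Step 7: +0 fires, +1 burnt (F count now 0)
Fire out after step 7
Initially T: 23, now '.': 27
Total burnt (originally-T cells now '.'): 20

Answer: 20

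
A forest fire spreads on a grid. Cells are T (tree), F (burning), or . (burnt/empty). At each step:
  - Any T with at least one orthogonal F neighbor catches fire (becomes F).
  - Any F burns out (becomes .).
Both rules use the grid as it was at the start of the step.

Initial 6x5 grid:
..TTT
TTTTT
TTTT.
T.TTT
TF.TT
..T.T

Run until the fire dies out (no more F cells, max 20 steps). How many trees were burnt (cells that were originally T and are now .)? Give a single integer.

Step 1: +1 fires, +1 burnt (F count now 1)
Step 2: +1 fires, +1 burnt (F count now 1)
Step 3: +1 fires, +1 burnt (F count now 1)
Step 4: +2 fires, +1 burnt (F count now 2)
Step 5: +2 fires, +2 burnt (F count now 2)
Step 6: +3 fires, +2 burnt (F count now 3)
Step 7: +3 fires, +3 burnt (F count now 3)
Step 8: +4 fires, +3 burnt (F count now 4)
Step 9: +2 fires, +4 burnt (F count now 2)
Step 10: +1 fires, +2 burnt (F count now 1)
Step 11: +0 fires, +1 burnt (F count now 0)
Fire out after step 11
Initially T: 21, now '.': 29
Total burnt (originally-T cells now '.'): 20

Answer: 20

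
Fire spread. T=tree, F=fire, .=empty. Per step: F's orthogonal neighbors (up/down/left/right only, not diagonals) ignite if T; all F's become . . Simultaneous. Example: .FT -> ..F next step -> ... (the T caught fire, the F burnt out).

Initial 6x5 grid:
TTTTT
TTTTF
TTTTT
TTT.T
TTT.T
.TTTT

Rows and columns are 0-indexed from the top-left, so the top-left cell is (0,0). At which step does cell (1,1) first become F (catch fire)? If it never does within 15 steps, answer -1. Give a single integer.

Step 1: cell (1,1)='T' (+3 fires, +1 burnt)
Step 2: cell (1,1)='T' (+4 fires, +3 burnt)
Step 3: cell (1,1)='F' (+4 fires, +4 burnt)
  -> target ignites at step 3
Step 4: cell (1,1)='.' (+5 fires, +4 burnt)
Step 5: cell (1,1)='.' (+5 fires, +5 burnt)
Step 6: cell (1,1)='.' (+3 fires, +5 burnt)
Step 7: cell (1,1)='.' (+2 fires, +3 burnt)
Step 8: cell (1,1)='.' (+0 fires, +2 burnt)
  fire out at step 8

3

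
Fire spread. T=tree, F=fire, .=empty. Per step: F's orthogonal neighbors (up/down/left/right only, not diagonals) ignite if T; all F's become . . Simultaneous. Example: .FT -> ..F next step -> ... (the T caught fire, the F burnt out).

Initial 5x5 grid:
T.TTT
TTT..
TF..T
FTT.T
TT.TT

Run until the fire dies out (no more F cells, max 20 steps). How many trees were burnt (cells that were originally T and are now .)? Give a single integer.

Answer: 12

Derivation:
Step 1: +4 fires, +2 burnt (F count now 4)
Step 2: +4 fires, +4 burnt (F count now 4)
Step 3: +2 fires, +4 burnt (F count now 2)
Step 4: +1 fires, +2 burnt (F count now 1)
Step 5: +1 fires, +1 burnt (F count now 1)
Step 6: +0 fires, +1 burnt (F count now 0)
Fire out after step 6
Initially T: 16, now '.': 21
Total burnt (originally-T cells now '.'): 12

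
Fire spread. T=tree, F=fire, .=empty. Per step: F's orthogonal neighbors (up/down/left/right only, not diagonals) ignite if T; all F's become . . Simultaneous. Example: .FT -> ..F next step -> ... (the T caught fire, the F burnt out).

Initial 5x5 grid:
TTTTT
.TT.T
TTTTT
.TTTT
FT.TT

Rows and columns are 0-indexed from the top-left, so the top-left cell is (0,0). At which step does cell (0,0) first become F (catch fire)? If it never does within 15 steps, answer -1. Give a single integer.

Step 1: cell (0,0)='T' (+1 fires, +1 burnt)
Step 2: cell (0,0)='T' (+1 fires, +1 burnt)
Step 3: cell (0,0)='T' (+2 fires, +1 burnt)
Step 4: cell (0,0)='T' (+4 fires, +2 burnt)
Step 5: cell (0,0)='T' (+5 fires, +4 burnt)
Step 6: cell (0,0)='F' (+4 fires, +5 burnt)
  -> target ignites at step 6
Step 7: cell (0,0)='.' (+2 fires, +4 burnt)
Step 8: cell (0,0)='.' (+1 fires, +2 burnt)
Step 9: cell (0,0)='.' (+0 fires, +1 burnt)
  fire out at step 9

6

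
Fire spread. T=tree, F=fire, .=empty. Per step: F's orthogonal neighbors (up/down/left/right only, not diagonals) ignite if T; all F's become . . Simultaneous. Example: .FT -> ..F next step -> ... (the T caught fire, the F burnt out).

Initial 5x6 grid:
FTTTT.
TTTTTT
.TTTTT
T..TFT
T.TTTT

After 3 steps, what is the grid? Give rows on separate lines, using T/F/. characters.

Step 1: 6 trees catch fire, 2 burn out
  .FTTT.
  FTTTTT
  .TTTFT
  T..F.F
  T.TTFT
Step 2: 7 trees catch fire, 6 burn out
  ..FTT.
  .FTTFT
  .TTF.F
  T.....
  T.TF.F
Step 3: 8 trees catch fire, 7 burn out
  ...FF.
  ..FF.F
  .FF...
  T.....
  T.F...

...FF.
..FF.F
.FF...
T.....
T.F...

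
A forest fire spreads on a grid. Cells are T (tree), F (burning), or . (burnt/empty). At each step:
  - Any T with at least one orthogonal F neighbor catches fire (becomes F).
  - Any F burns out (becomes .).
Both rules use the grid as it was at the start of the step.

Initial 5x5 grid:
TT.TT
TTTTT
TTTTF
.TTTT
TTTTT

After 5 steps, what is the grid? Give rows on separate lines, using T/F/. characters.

Step 1: 3 trees catch fire, 1 burn out
  TT.TT
  TTTTF
  TTTF.
  .TTTF
  TTTTT
Step 2: 5 trees catch fire, 3 burn out
  TT.TF
  TTTF.
  TTF..
  .TTF.
  TTTTF
Step 3: 5 trees catch fire, 5 burn out
  TT.F.
  TTF..
  TF...
  .TF..
  TTTF.
Step 4: 4 trees catch fire, 5 burn out
  TT...
  TF...
  F....
  .F...
  TTF..
Step 5: 3 trees catch fire, 4 burn out
  TF...
  F....
  .....
  .....
  TF...

TF...
F....
.....
.....
TF...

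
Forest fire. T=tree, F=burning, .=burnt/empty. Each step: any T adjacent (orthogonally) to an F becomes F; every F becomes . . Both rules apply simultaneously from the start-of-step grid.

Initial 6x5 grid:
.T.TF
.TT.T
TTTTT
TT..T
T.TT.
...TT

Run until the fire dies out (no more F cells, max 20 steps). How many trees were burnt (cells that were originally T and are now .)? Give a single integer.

Answer: 14

Derivation:
Step 1: +2 fires, +1 burnt (F count now 2)
Step 2: +1 fires, +2 burnt (F count now 1)
Step 3: +2 fires, +1 burnt (F count now 2)
Step 4: +1 fires, +2 burnt (F count now 1)
Step 5: +2 fires, +1 burnt (F count now 2)
Step 6: +3 fires, +2 burnt (F count now 3)
Step 7: +2 fires, +3 burnt (F count now 2)
Step 8: +1 fires, +2 burnt (F count now 1)
Step 9: +0 fires, +1 burnt (F count now 0)
Fire out after step 9
Initially T: 18, now '.': 26
Total burnt (originally-T cells now '.'): 14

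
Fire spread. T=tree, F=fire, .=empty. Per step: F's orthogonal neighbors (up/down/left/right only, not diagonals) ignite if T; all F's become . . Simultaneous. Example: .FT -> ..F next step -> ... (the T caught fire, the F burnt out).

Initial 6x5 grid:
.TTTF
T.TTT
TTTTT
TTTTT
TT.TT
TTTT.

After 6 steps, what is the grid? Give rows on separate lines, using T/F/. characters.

Step 1: 2 trees catch fire, 1 burn out
  .TTF.
  T.TTF
  TTTTT
  TTTTT
  TT.TT
  TTTT.
Step 2: 3 trees catch fire, 2 burn out
  .TF..
  T.TF.
  TTTTF
  TTTTT
  TT.TT
  TTTT.
Step 3: 4 trees catch fire, 3 burn out
  .F...
  T.F..
  TTTF.
  TTTTF
  TT.TT
  TTTT.
Step 4: 3 trees catch fire, 4 burn out
  .....
  T....
  TTF..
  TTTF.
  TT.TF
  TTTT.
Step 5: 3 trees catch fire, 3 burn out
  .....
  T....
  TF...
  TTF..
  TT.F.
  TTTT.
Step 6: 3 trees catch fire, 3 burn out
  .....
  T....
  F....
  TF...
  TT...
  TTTF.

.....
T....
F....
TF...
TT...
TTTF.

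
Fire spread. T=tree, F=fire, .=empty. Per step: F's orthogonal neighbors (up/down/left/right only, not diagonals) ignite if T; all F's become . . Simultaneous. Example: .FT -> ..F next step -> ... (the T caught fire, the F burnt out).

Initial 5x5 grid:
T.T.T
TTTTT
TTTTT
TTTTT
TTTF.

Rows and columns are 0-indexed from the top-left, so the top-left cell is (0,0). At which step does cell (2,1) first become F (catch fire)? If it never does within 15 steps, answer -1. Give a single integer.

Step 1: cell (2,1)='T' (+2 fires, +1 burnt)
Step 2: cell (2,1)='T' (+4 fires, +2 burnt)
Step 3: cell (2,1)='T' (+5 fires, +4 burnt)
Step 4: cell (2,1)='F' (+4 fires, +5 burnt)
  -> target ignites at step 4
Step 5: cell (2,1)='.' (+4 fires, +4 burnt)
Step 6: cell (2,1)='.' (+1 fires, +4 burnt)
Step 7: cell (2,1)='.' (+1 fires, +1 burnt)
Step 8: cell (2,1)='.' (+0 fires, +1 burnt)
  fire out at step 8

4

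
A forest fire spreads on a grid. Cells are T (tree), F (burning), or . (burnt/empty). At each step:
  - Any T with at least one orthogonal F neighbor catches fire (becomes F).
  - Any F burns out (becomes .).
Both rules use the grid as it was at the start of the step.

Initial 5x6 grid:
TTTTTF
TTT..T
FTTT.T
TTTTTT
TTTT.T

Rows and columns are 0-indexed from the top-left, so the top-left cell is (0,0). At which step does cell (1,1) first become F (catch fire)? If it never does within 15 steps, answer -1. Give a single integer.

Step 1: cell (1,1)='T' (+5 fires, +2 burnt)
Step 2: cell (1,1)='F' (+7 fires, +5 burnt)
  -> target ignites at step 2
Step 3: cell (1,1)='.' (+7 fires, +7 burnt)
Step 4: cell (1,1)='.' (+4 fires, +7 burnt)
Step 5: cell (1,1)='.' (+1 fires, +4 burnt)
Step 6: cell (1,1)='.' (+0 fires, +1 burnt)
  fire out at step 6

2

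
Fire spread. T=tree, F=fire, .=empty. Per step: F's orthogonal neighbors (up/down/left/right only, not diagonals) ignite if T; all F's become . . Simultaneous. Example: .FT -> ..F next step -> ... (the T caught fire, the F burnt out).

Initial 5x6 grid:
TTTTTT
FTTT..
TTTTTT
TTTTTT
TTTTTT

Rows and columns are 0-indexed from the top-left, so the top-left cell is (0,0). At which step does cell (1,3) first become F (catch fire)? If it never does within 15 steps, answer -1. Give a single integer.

Step 1: cell (1,3)='T' (+3 fires, +1 burnt)
Step 2: cell (1,3)='T' (+4 fires, +3 burnt)
Step 3: cell (1,3)='F' (+5 fires, +4 burnt)
  -> target ignites at step 3
Step 4: cell (1,3)='.' (+4 fires, +5 burnt)
Step 5: cell (1,3)='.' (+4 fires, +4 burnt)
Step 6: cell (1,3)='.' (+4 fires, +4 burnt)
Step 7: cell (1,3)='.' (+2 fires, +4 burnt)
Step 8: cell (1,3)='.' (+1 fires, +2 burnt)
Step 9: cell (1,3)='.' (+0 fires, +1 burnt)
  fire out at step 9

3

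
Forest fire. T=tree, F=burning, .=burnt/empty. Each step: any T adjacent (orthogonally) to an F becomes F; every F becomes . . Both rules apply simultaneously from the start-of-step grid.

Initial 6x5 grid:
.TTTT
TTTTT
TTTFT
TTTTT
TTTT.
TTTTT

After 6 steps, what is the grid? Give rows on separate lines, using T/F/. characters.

Step 1: 4 trees catch fire, 1 burn out
  .TTTT
  TTTFT
  TTF.F
  TTTFT
  TTTT.
  TTTTT
Step 2: 7 trees catch fire, 4 burn out
  .TTFT
  TTF.F
  TF...
  TTF.F
  TTTF.
  TTTTT
Step 3: 7 trees catch fire, 7 burn out
  .TF.F
  TF...
  F....
  TF...
  TTF..
  TTTFT
Step 4: 6 trees catch fire, 7 burn out
  .F...
  F....
  .....
  F....
  TF...
  TTF.F
Step 5: 2 trees catch fire, 6 burn out
  .....
  .....
  .....
  .....
  F....
  TF...
Step 6: 1 trees catch fire, 2 burn out
  .....
  .....
  .....
  .....
  .....
  F....

.....
.....
.....
.....
.....
F....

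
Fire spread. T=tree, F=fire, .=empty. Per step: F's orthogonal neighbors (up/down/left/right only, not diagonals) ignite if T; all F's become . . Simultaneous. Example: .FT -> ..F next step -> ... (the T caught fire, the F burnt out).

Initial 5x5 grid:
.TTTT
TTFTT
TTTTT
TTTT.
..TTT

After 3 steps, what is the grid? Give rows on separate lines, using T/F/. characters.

Step 1: 4 trees catch fire, 1 burn out
  .TFTT
  TF.FT
  TTFTT
  TTTT.
  ..TTT
Step 2: 7 trees catch fire, 4 burn out
  .F.FT
  F...F
  TF.FT
  TTFT.
  ..TTT
Step 3: 6 trees catch fire, 7 burn out
  ....F
  .....
  F...F
  TF.F.
  ..FTT

....F
.....
F...F
TF.F.
..FTT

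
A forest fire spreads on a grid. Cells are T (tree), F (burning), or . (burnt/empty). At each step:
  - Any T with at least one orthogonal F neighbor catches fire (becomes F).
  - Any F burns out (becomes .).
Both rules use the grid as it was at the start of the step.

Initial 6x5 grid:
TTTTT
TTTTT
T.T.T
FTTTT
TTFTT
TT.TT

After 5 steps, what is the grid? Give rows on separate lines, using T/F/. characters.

Step 1: 6 trees catch fire, 2 burn out
  TTTTT
  TTTTT
  F.T.T
  .FFTT
  FF.FT
  TT.TT
Step 2: 7 trees catch fire, 6 burn out
  TTTTT
  FTTTT
  ..F.T
  ...FT
  ....F
  FF.FT
Step 3: 5 trees catch fire, 7 burn out
  FTTTT
  .FFTT
  ....T
  ....F
  .....
  ....F
Step 4: 4 trees catch fire, 5 burn out
  .FFTT
  ...FT
  ....F
  .....
  .....
  .....
Step 5: 2 trees catch fire, 4 burn out
  ...FT
  ....F
  .....
  .....
  .....
  .....

...FT
....F
.....
.....
.....
.....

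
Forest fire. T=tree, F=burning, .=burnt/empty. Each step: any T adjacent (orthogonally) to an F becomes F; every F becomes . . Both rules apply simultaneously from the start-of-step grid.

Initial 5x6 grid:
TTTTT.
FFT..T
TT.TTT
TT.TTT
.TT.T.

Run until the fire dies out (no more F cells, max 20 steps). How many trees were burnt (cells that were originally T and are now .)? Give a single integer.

Answer: 12

Derivation:
Step 1: +5 fires, +2 burnt (F count now 5)
Step 2: +3 fires, +5 burnt (F count now 3)
Step 3: +2 fires, +3 burnt (F count now 2)
Step 4: +2 fires, +2 burnt (F count now 2)
Step 5: +0 fires, +2 burnt (F count now 0)
Fire out after step 5
Initially T: 20, now '.': 22
Total burnt (originally-T cells now '.'): 12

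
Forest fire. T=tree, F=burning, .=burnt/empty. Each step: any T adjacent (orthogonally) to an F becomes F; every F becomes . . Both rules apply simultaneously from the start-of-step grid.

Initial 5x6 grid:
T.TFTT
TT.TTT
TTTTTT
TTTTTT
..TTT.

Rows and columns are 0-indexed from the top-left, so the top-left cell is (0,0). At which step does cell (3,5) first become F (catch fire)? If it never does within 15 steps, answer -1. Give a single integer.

Step 1: cell (3,5)='T' (+3 fires, +1 burnt)
Step 2: cell (3,5)='T' (+3 fires, +3 burnt)
Step 3: cell (3,5)='T' (+4 fires, +3 burnt)
Step 4: cell (3,5)='T' (+5 fires, +4 burnt)
Step 5: cell (3,5)='F' (+6 fires, +5 burnt)
  -> target ignites at step 5
Step 6: cell (3,5)='.' (+2 fires, +6 burnt)
Step 7: cell (3,5)='.' (+1 fires, +2 burnt)
Step 8: cell (3,5)='.' (+0 fires, +1 burnt)
  fire out at step 8

5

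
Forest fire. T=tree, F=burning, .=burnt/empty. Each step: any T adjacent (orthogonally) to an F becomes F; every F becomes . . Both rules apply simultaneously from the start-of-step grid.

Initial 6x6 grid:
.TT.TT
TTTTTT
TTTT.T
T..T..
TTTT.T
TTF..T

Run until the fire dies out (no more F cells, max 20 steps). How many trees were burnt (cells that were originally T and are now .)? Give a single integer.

Answer: 23

Derivation:
Step 1: +2 fires, +1 burnt (F count now 2)
Step 2: +3 fires, +2 burnt (F count now 3)
Step 3: +2 fires, +3 burnt (F count now 2)
Step 4: +2 fires, +2 burnt (F count now 2)
Step 5: +3 fires, +2 burnt (F count now 3)
Step 6: +4 fires, +3 burnt (F count now 4)
Step 7: +4 fires, +4 burnt (F count now 4)
Step 8: +3 fires, +4 burnt (F count now 3)
Step 9: +0 fires, +3 burnt (F count now 0)
Fire out after step 9
Initially T: 25, now '.': 34
Total burnt (originally-T cells now '.'): 23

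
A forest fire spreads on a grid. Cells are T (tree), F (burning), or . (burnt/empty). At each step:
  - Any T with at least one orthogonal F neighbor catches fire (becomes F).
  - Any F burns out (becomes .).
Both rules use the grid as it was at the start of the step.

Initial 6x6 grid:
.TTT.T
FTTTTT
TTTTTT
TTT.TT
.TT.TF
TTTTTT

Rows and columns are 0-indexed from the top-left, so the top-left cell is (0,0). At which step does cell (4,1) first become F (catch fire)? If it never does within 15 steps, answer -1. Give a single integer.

Step 1: cell (4,1)='T' (+5 fires, +2 burnt)
Step 2: cell (4,1)='T' (+7 fires, +5 burnt)
Step 3: cell (4,1)='T' (+7 fires, +7 burnt)
Step 4: cell (4,1)='F' (+7 fires, +7 burnt)
  -> target ignites at step 4
Step 5: cell (4,1)='.' (+2 fires, +7 burnt)
Step 6: cell (4,1)='.' (+1 fires, +2 burnt)
Step 7: cell (4,1)='.' (+0 fires, +1 burnt)
  fire out at step 7

4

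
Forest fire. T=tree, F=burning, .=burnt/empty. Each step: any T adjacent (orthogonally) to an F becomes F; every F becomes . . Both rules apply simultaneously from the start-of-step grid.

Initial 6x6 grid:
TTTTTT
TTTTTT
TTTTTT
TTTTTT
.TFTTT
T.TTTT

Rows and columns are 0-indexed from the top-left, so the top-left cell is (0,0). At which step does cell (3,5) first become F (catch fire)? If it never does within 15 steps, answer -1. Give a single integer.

Step 1: cell (3,5)='T' (+4 fires, +1 burnt)
Step 2: cell (3,5)='T' (+5 fires, +4 burnt)
Step 3: cell (3,5)='T' (+7 fires, +5 burnt)
Step 4: cell (3,5)='F' (+7 fires, +7 burnt)
  -> target ignites at step 4
Step 5: cell (3,5)='.' (+5 fires, +7 burnt)
Step 6: cell (3,5)='.' (+3 fires, +5 burnt)
Step 7: cell (3,5)='.' (+1 fires, +3 burnt)
Step 8: cell (3,5)='.' (+0 fires, +1 burnt)
  fire out at step 8

4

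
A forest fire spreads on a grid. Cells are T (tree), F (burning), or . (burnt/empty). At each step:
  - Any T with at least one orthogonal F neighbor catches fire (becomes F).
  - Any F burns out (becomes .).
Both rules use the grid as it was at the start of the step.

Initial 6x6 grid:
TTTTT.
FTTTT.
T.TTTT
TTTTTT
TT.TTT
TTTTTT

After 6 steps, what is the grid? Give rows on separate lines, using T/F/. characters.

Step 1: 3 trees catch fire, 1 burn out
  FTTTT.
  .FTTT.
  F.TTTT
  TTTTTT
  TT.TTT
  TTTTTT
Step 2: 3 trees catch fire, 3 burn out
  .FTTT.
  ..FTT.
  ..TTTT
  FTTTTT
  TT.TTT
  TTTTTT
Step 3: 5 trees catch fire, 3 burn out
  ..FTT.
  ...FT.
  ..FTTT
  .FTTTT
  FT.TTT
  TTTTTT
Step 4: 6 trees catch fire, 5 burn out
  ...FT.
  ....F.
  ...FTT
  ..FTTT
  .F.TTT
  FTTTTT
Step 5: 4 trees catch fire, 6 burn out
  ....F.
  ......
  ....FT
  ...FTT
  ...TTT
  .FTTTT
Step 6: 4 trees catch fire, 4 burn out
  ......
  ......
  .....F
  ....FT
  ...FTT
  ..FTTT

......
......
.....F
....FT
...FTT
..FTTT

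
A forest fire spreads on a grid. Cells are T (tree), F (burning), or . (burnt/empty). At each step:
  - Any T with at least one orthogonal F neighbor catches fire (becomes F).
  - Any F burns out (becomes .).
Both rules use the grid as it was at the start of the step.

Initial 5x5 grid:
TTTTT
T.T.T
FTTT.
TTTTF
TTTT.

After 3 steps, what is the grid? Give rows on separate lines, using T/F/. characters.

Step 1: 4 trees catch fire, 2 burn out
  TTTTT
  F.T.T
  .FTT.
  FTTF.
  TTTT.
Step 2: 7 trees catch fire, 4 burn out
  FTTTT
  ..T.T
  ..FF.
  .FF..
  FTTF.
Step 3: 4 trees catch fire, 7 burn out
  .FTTT
  ..F.T
  .....
  .....
  .FF..

.FTTT
..F.T
.....
.....
.FF..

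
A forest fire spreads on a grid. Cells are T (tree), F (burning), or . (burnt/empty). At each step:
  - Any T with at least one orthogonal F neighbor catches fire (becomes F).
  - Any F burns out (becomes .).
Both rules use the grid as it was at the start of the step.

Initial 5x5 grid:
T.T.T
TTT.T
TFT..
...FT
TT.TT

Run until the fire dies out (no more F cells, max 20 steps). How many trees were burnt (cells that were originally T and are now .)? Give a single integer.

Step 1: +5 fires, +2 burnt (F count now 5)
Step 2: +3 fires, +5 burnt (F count now 3)
Step 3: +2 fires, +3 burnt (F count now 2)
Step 4: +0 fires, +2 burnt (F count now 0)
Fire out after step 4
Initially T: 14, now '.': 21
Total burnt (originally-T cells now '.'): 10

Answer: 10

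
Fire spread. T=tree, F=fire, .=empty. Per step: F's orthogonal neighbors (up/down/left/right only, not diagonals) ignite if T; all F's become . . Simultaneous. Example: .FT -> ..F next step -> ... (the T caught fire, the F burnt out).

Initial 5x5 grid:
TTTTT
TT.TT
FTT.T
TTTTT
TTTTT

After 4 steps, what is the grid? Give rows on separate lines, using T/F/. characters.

Step 1: 3 trees catch fire, 1 burn out
  TTTTT
  FT.TT
  .FT.T
  FTTTT
  TTTTT
Step 2: 5 trees catch fire, 3 burn out
  FTTTT
  .F.TT
  ..F.T
  .FTTT
  FTTTT
Step 3: 3 trees catch fire, 5 burn out
  .FTTT
  ...TT
  ....T
  ..FTT
  .FTTT
Step 4: 3 trees catch fire, 3 burn out
  ..FTT
  ...TT
  ....T
  ...FT
  ..FTT

..FTT
...TT
....T
...FT
..FTT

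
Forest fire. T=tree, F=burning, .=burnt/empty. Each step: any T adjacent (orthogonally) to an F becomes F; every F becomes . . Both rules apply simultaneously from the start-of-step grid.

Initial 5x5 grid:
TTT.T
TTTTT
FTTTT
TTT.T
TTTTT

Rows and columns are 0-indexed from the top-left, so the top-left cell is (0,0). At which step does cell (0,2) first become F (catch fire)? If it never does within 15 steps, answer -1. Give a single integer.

Step 1: cell (0,2)='T' (+3 fires, +1 burnt)
Step 2: cell (0,2)='T' (+5 fires, +3 burnt)
Step 3: cell (0,2)='T' (+5 fires, +5 burnt)
Step 4: cell (0,2)='F' (+4 fires, +5 burnt)
  -> target ignites at step 4
Step 5: cell (0,2)='.' (+3 fires, +4 burnt)
Step 6: cell (0,2)='.' (+2 fires, +3 burnt)
Step 7: cell (0,2)='.' (+0 fires, +2 burnt)
  fire out at step 7

4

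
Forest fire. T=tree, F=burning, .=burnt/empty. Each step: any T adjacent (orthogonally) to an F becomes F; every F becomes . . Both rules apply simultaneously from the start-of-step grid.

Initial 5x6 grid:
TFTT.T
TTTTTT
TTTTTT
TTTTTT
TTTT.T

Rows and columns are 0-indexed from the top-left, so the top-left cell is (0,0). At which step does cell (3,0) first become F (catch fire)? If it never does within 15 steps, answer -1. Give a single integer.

Step 1: cell (3,0)='T' (+3 fires, +1 burnt)
Step 2: cell (3,0)='T' (+4 fires, +3 burnt)
Step 3: cell (3,0)='T' (+4 fires, +4 burnt)
Step 4: cell (3,0)='F' (+5 fires, +4 burnt)
  -> target ignites at step 4
Step 5: cell (3,0)='.' (+5 fires, +5 burnt)
Step 6: cell (3,0)='.' (+4 fires, +5 burnt)
Step 7: cell (3,0)='.' (+1 fires, +4 burnt)
Step 8: cell (3,0)='.' (+1 fires, +1 burnt)
Step 9: cell (3,0)='.' (+0 fires, +1 burnt)
  fire out at step 9

4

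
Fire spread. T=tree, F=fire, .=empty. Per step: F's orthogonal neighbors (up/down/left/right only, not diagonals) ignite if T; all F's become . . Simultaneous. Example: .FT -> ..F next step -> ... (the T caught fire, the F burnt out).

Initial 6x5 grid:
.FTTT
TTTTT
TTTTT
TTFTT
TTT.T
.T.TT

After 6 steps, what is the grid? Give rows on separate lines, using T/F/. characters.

Step 1: 6 trees catch fire, 2 burn out
  ..FTT
  TFTTT
  TTFTT
  TF.FT
  TTF.T
  .T.TT
Step 2: 8 trees catch fire, 6 burn out
  ...FT
  F.FTT
  TF.FT
  F...F
  TF..T
  .T.TT
Step 3: 7 trees catch fire, 8 burn out
  ....F
  ...FT
  F...F
  .....
  F...F
  .F.TT
Step 4: 2 trees catch fire, 7 burn out
  .....
  ....F
  .....
  .....
  .....
  ...TF
Step 5: 1 trees catch fire, 2 burn out
  .....
  .....
  .....
  .....
  .....
  ...F.
Step 6: 0 trees catch fire, 1 burn out
  .....
  .....
  .....
  .....
  .....
  .....

.....
.....
.....
.....
.....
.....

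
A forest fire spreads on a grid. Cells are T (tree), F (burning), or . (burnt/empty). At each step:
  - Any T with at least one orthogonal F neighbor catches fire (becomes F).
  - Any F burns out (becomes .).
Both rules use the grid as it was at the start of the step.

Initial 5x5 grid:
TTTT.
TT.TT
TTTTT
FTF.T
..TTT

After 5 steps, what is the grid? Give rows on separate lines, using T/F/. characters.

Step 1: 4 trees catch fire, 2 burn out
  TTTT.
  TT.TT
  FTFTT
  .F..T
  ..FTT
Step 2: 4 trees catch fire, 4 burn out
  TTTT.
  FT.TT
  .F.FT
  ....T
  ...FT
Step 3: 5 trees catch fire, 4 burn out
  FTTT.
  .F.FT
  ....F
  ....T
  ....F
Step 4: 4 trees catch fire, 5 burn out
  .FTF.
  ....F
  .....
  ....F
  .....
Step 5: 1 trees catch fire, 4 burn out
  ..F..
  .....
  .....
  .....
  .....

..F..
.....
.....
.....
.....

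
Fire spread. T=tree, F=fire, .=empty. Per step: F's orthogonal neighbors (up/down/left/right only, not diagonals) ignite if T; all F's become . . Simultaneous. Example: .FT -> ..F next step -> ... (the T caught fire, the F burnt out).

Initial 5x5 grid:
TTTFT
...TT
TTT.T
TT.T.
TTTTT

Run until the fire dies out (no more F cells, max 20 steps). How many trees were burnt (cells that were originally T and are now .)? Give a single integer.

Step 1: +3 fires, +1 burnt (F count now 3)
Step 2: +2 fires, +3 burnt (F count now 2)
Step 3: +2 fires, +2 burnt (F count now 2)
Step 4: +0 fires, +2 burnt (F count now 0)
Fire out after step 4
Initially T: 18, now '.': 14
Total burnt (originally-T cells now '.'): 7

Answer: 7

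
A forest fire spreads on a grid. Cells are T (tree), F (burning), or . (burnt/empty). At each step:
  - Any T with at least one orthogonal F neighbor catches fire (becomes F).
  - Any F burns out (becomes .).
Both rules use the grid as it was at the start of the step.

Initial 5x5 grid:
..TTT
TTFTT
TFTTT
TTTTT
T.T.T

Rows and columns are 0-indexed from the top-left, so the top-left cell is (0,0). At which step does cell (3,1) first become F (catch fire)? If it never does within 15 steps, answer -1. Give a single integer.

Step 1: cell (3,1)='F' (+6 fires, +2 burnt)
  -> target ignites at step 1
Step 2: cell (3,1)='.' (+6 fires, +6 burnt)
Step 3: cell (3,1)='.' (+5 fires, +6 burnt)
Step 4: cell (3,1)='.' (+1 fires, +5 burnt)
Step 5: cell (3,1)='.' (+1 fires, +1 burnt)
Step 6: cell (3,1)='.' (+0 fires, +1 burnt)
  fire out at step 6

1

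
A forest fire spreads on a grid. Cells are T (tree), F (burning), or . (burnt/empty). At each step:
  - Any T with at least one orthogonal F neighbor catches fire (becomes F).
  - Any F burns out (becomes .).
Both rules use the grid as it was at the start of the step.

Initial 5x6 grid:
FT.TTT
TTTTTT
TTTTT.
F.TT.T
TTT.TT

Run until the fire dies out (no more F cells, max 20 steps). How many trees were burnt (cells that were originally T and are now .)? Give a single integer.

Step 1: +4 fires, +2 burnt (F count now 4)
Step 2: +3 fires, +4 burnt (F count now 3)
Step 3: +3 fires, +3 burnt (F count now 3)
Step 4: +3 fires, +3 burnt (F count now 3)
Step 5: +4 fires, +3 burnt (F count now 4)
Step 6: +2 fires, +4 burnt (F count now 2)
Step 7: +1 fires, +2 burnt (F count now 1)
Step 8: +0 fires, +1 burnt (F count now 0)
Fire out after step 8
Initially T: 23, now '.': 27
Total burnt (originally-T cells now '.'): 20

Answer: 20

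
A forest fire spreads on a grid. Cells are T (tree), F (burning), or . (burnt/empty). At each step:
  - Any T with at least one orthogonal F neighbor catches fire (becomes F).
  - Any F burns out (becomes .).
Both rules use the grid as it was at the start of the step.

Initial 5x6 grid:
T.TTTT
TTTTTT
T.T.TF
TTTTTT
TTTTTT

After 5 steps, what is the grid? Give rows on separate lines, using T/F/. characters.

Step 1: 3 trees catch fire, 1 burn out
  T.TTTT
  TTTTTF
  T.T.F.
  TTTTTF
  TTTTTT
Step 2: 4 trees catch fire, 3 burn out
  T.TTTF
  TTTTF.
  T.T...
  TTTTF.
  TTTTTF
Step 3: 4 trees catch fire, 4 burn out
  T.TTF.
  TTTF..
  T.T...
  TTTF..
  TTTTF.
Step 4: 4 trees catch fire, 4 burn out
  T.TF..
  TTF...
  T.T...
  TTF...
  TTTF..
Step 5: 5 trees catch fire, 4 burn out
  T.F...
  TF....
  T.F...
  TF....
  TTF...

T.F...
TF....
T.F...
TF....
TTF...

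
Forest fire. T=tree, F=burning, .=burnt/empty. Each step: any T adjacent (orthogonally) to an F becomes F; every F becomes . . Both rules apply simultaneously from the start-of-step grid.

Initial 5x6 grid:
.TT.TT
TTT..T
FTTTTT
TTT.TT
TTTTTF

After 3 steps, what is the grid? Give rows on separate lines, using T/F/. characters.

Step 1: 5 trees catch fire, 2 burn out
  .TT.TT
  FTT..T
  .FTTTT
  FTT.TF
  TTTTF.
Step 2: 7 trees catch fire, 5 burn out
  .TT.TT
  .FT..T
  ..FTTF
  .FT.F.
  FTTF..
Step 3: 8 trees catch fire, 7 burn out
  .FT.TT
  ..F..F
  ...FF.
  ..F...
  .FF...

.FT.TT
..F..F
...FF.
..F...
.FF...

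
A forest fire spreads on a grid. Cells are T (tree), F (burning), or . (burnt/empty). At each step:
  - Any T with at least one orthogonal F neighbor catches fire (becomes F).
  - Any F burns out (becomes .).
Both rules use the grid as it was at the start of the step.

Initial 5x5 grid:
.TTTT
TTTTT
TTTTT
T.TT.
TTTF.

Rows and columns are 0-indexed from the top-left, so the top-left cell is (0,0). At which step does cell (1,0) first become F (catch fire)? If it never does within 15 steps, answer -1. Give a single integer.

Step 1: cell (1,0)='T' (+2 fires, +1 burnt)
Step 2: cell (1,0)='T' (+3 fires, +2 burnt)
Step 3: cell (1,0)='T' (+4 fires, +3 burnt)
Step 4: cell (1,0)='T' (+5 fires, +4 burnt)
Step 5: cell (1,0)='T' (+4 fires, +5 burnt)
Step 6: cell (1,0)='F' (+2 fires, +4 burnt)
  -> target ignites at step 6
Step 7: cell (1,0)='.' (+0 fires, +2 burnt)
  fire out at step 7

6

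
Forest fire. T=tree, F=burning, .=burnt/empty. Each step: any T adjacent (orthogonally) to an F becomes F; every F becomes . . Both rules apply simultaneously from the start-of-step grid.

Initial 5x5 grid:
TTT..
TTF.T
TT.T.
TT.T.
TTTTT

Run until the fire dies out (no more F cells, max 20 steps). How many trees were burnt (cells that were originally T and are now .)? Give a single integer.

Step 1: +2 fires, +1 burnt (F count now 2)
Step 2: +3 fires, +2 burnt (F count now 3)
Step 3: +3 fires, +3 burnt (F count now 3)
Step 4: +2 fires, +3 burnt (F count now 2)
Step 5: +2 fires, +2 burnt (F count now 2)
Step 6: +1 fires, +2 burnt (F count now 1)
Step 7: +2 fires, +1 burnt (F count now 2)
Step 8: +1 fires, +2 burnt (F count now 1)
Step 9: +0 fires, +1 burnt (F count now 0)
Fire out after step 9
Initially T: 17, now '.': 24
Total burnt (originally-T cells now '.'): 16

Answer: 16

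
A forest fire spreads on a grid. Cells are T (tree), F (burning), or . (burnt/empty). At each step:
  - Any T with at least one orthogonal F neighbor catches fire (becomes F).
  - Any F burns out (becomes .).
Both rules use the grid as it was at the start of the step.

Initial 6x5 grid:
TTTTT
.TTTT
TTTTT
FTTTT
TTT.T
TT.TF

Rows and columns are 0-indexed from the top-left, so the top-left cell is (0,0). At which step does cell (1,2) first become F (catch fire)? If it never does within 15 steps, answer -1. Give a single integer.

Step 1: cell (1,2)='T' (+5 fires, +2 burnt)
Step 2: cell (1,2)='T' (+5 fires, +5 burnt)
Step 3: cell (1,2)='T' (+6 fires, +5 burnt)
Step 4: cell (1,2)='F' (+4 fires, +6 burnt)
  -> target ignites at step 4
Step 5: cell (1,2)='.' (+4 fires, +4 burnt)
Step 6: cell (1,2)='.' (+1 fires, +4 burnt)
Step 7: cell (1,2)='.' (+0 fires, +1 burnt)
  fire out at step 7

4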